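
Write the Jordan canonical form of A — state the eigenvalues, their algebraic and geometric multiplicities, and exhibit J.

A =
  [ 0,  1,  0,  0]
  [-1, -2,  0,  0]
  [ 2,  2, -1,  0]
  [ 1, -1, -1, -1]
J_2(-1) ⊕ J_2(-1)

The characteristic polynomial is
  det(x·I − A) = x^4 + 4*x^3 + 6*x^2 + 4*x + 1 = (x + 1)^4

Eigenvalues and multiplicities (the geometric multiplicity of λ is n − rank(A − λI), which equals the number of Jordan blocks for λ):
  λ = -1: algebraic multiplicity = 4, geometric multiplicity = 2

Determining the block sizes for each eigenvalue:
  λ = -1: with am = 4 and gm = 2, the partition is not yet determined (e.g. several partitions of 4 into 2 parts exist). Let N = A − (-1)·I. Computing rank(N^1) = 2, rank(N^2) = 0; the number of blocks of size ≥ j is rank(N^{j−1}) − rank(N^j), giving [2, 2]. So we have 2 block(s) of size 2 → block sizes [2, 2]

Assembling the blocks gives a Jordan form
J =
  [-1,  1,  0,  0]
  [ 0, -1,  0,  0]
  [ 0,  0, -1,  1]
  [ 0,  0,  0, -1]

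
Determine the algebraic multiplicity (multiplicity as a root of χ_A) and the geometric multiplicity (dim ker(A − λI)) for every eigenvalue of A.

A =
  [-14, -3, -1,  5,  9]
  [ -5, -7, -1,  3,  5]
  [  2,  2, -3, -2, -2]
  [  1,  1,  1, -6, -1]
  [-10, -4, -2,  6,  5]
λ = -5: alg = 5, geom = 3

Step 1 — factor the characteristic polynomial to read off the algebraic multiplicities:
  χ_A(x) = (x + 5)^5

Step 2 — compute geometric multiplicities via the rank-nullity identity g(λ) = n − rank(A − λI):
  rank(A − (-5)·I) = 2, so dim ker(A − (-5)·I) = n − 2 = 3

Summary:
  λ = -5: algebraic multiplicity = 5, geometric multiplicity = 3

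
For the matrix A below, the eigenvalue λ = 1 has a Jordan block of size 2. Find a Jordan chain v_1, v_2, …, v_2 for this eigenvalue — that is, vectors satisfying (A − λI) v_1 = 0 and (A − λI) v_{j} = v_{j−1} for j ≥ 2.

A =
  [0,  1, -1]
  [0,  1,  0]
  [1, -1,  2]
A Jordan chain for λ = 1 of length 2:
v_1 = (-1, 0, 1)ᵀ
v_2 = (1, 0, 0)ᵀ

Let N = A − (1)·I. We want v_2 with N^2 v_2 = 0 but N^1 v_2 ≠ 0; then v_{j-1} := N · v_j for j = 2, …, 2.

Pick v_2 = (1, 0, 0)ᵀ.
Then v_1 = N · v_2 = (-1, 0, 1)ᵀ.

Sanity check: (A − (1)·I) v_1 = (0, 0, 0)ᵀ = 0. ✓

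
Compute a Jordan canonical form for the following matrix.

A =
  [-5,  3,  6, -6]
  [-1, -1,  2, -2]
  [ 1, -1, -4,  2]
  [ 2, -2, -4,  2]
J_2(-2) ⊕ J_1(-2) ⊕ J_1(-2)

The characteristic polynomial is
  det(x·I − A) = x^4 + 8*x^3 + 24*x^2 + 32*x + 16 = (x + 2)^4

Eigenvalues and multiplicities (the geometric multiplicity of λ is n − rank(A − λI), which equals the number of Jordan blocks for λ):
  λ = -2: algebraic multiplicity = 4, geometric multiplicity = 3

Determining the block sizes for each eigenvalue:
  λ = -2: 3 blocks summing to 4 forces exactly one block of size 2 and the rest size 1 → block sizes [2, 1, 1]

Assembling the blocks gives a Jordan form
J =
  [-2,  1,  0,  0]
  [ 0, -2,  0,  0]
  [ 0,  0, -2,  0]
  [ 0,  0,  0, -2]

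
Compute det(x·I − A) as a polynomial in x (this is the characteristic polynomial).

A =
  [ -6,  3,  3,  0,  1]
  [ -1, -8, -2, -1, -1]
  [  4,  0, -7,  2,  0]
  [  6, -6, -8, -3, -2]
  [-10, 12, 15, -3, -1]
x^5 + 25*x^4 + 250*x^3 + 1250*x^2 + 3125*x + 3125

Expanding det(x·I − A) (e.g. by cofactor expansion or by noting that A is similar to its Jordan form J, which has the same characteristic polynomial as A) gives
  χ_A(x) = x^5 + 25*x^4 + 250*x^3 + 1250*x^2 + 3125*x + 3125
which factors as (x + 5)^5. The eigenvalues (with algebraic multiplicities) are λ = -5 with multiplicity 5.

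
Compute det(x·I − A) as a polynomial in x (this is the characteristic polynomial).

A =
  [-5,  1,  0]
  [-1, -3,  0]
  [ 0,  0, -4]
x^3 + 12*x^2 + 48*x + 64

Expanding det(x·I − A) (e.g. by cofactor expansion or by noting that A is similar to its Jordan form J, which has the same characteristic polynomial as A) gives
  χ_A(x) = x^3 + 12*x^2 + 48*x + 64
which factors as (x + 4)^3. The eigenvalues (with algebraic multiplicities) are λ = -4 with multiplicity 3.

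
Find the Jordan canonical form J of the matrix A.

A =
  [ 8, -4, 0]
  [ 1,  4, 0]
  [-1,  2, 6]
J_2(6) ⊕ J_1(6)

The characteristic polynomial is
  det(x·I − A) = x^3 - 18*x^2 + 108*x - 216 = (x - 6)^3

Eigenvalues and multiplicities (the geometric multiplicity of λ is n − rank(A − λI), which equals the number of Jordan blocks for λ):
  λ = 6: algebraic multiplicity = 3, geometric multiplicity = 2

Determining the block sizes for each eigenvalue:
  λ = 6: 2 blocks summing to 3 forces exactly one block of size 2 and the rest size 1 → block sizes [2, 1]

Assembling the blocks gives a Jordan form
J =
  [6, 1, 0]
  [0, 6, 0]
  [0, 0, 6]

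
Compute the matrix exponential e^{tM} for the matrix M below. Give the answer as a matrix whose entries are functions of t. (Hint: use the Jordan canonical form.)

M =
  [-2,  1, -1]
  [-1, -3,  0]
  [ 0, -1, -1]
e^{tM} =
  [-t^2*exp(-2*t)/2 + exp(-2*t), t*exp(-2*t), -t^2*exp(-2*t)/2 - t*exp(-2*t)]
  [t^2*exp(-2*t)/2 - t*exp(-2*t), -t*exp(-2*t) + exp(-2*t), t^2*exp(-2*t)/2]
  [t^2*exp(-2*t)/2, -t*exp(-2*t), t^2*exp(-2*t)/2 + t*exp(-2*t) + exp(-2*t)]

Strategy: write M = P · J · P⁻¹ where J is a Jordan canonical form, so e^{tM} = P · e^{tJ} · P⁻¹, and e^{tJ} can be computed block-by-block.

M has Jordan form
J =
  [-2,  1,  0]
  [ 0, -2,  1]
  [ 0,  0, -2]
(up to reordering of blocks).

Per-block formulas:
  For a 3×3 Jordan block J_3(-2): exp(t · J_3(-2)) = e^(-2t)·(I + t·N + (t^2/2)·N^2), where N is the 3×3 nilpotent shift.

After assembling e^{tJ} and conjugating by P, we get:

e^{tM} =
  [-t^2*exp(-2*t)/2 + exp(-2*t), t*exp(-2*t), -t^2*exp(-2*t)/2 - t*exp(-2*t)]
  [t^2*exp(-2*t)/2 - t*exp(-2*t), -t*exp(-2*t) + exp(-2*t), t^2*exp(-2*t)/2]
  [t^2*exp(-2*t)/2, -t*exp(-2*t), t^2*exp(-2*t)/2 + t*exp(-2*t) + exp(-2*t)]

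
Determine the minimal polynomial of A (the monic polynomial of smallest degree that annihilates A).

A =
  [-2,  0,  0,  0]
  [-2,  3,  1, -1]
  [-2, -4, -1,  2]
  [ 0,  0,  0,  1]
x^3 - 3*x + 2

The characteristic polynomial is χ_A(x) = (x - 1)^3*(x + 2), so the eigenvalues are known. The minimal polynomial is
  m_A(x) = Π_λ (x − λ)^{k_λ}
where k_λ is the size of the *largest* Jordan block for λ (equivalently, the smallest k with (A − λI)^k v = 0 for every generalised eigenvector v of λ).

  λ = -2: largest Jordan block has size 1, contributing (x + 2)
  λ = 1: largest Jordan block has size 2, contributing (x − 1)^2

So m_A(x) = (x - 1)^2*(x + 2) = x^3 - 3*x + 2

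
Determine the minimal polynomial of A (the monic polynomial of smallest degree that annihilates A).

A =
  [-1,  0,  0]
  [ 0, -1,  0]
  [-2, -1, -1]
x^2 + 2*x + 1

The characteristic polynomial is χ_A(x) = (x + 1)^3, so the eigenvalues are known. The minimal polynomial is
  m_A(x) = Π_λ (x − λ)^{k_λ}
where k_λ is the size of the *largest* Jordan block for λ (equivalently, the smallest k with (A − λI)^k v = 0 for every generalised eigenvector v of λ).

  λ = -1: largest Jordan block has size 2, contributing (x + 1)^2

So m_A(x) = (x + 1)^2 = x^2 + 2*x + 1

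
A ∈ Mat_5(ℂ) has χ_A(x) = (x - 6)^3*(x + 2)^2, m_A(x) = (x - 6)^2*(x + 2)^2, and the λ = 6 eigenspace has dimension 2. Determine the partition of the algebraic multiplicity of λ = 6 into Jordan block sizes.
Block sizes for λ = 6: [2, 1]

Step 1 — from the characteristic polynomial, algebraic multiplicity of λ = 6 is 3. From dim ker(A − (6)·I) = 2, there are exactly 2 Jordan blocks for λ = 6.
Step 2 — from the minimal polynomial, the factor (x − 6)^2 tells us the largest block for λ = 6 has size 2.
Step 3 — with total size 3, 2 blocks, and largest block 2, the block sizes (in nonincreasing order) are [2, 1].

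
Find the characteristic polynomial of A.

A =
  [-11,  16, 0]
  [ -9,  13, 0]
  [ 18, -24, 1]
x^3 - 3*x^2 + 3*x - 1

Expanding det(x·I − A) (e.g. by cofactor expansion or by noting that A is similar to its Jordan form J, which has the same characteristic polynomial as A) gives
  χ_A(x) = x^3 - 3*x^2 + 3*x - 1
which factors as (x - 1)^3. The eigenvalues (with algebraic multiplicities) are λ = 1 with multiplicity 3.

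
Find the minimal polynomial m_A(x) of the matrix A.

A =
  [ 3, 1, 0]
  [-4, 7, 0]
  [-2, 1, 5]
x^2 - 10*x + 25

The characteristic polynomial is χ_A(x) = (x - 5)^3, so the eigenvalues are known. The minimal polynomial is
  m_A(x) = Π_λ (x − λ)^{k_λ}
where k_λ is the size of the *largest* Jordan block for λ (equivalently, the smallest k with (A − λI)^k v = 0 for every generalised eigenvector v of λ).

  λ = 5: largest Jordan block has size 2, contributing (x − 5)^2

So m_A(x) = (x - 5)^2 = x^2 - 10*x + 25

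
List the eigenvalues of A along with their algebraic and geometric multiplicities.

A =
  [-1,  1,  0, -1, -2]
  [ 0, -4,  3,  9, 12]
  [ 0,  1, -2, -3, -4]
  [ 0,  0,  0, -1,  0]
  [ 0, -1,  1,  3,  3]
λ = -1: alg = 5, geom = 3

Step 1 — factor the characteristic polynomial to read off the algebraic multiplicities:
  χ_A(x) = (x + 1)^5

Step 2 — compute geometric multiplicities via the rank-nullity identity g(λ) = n − rank(A − λI):
  rank(A − (-1)·I) = 2, so dim ker(A − (-1)·I) = n − 2 = 3

Summary:
  λ = -1: algebraic multiplicity = 5, geometric multiplicity = 3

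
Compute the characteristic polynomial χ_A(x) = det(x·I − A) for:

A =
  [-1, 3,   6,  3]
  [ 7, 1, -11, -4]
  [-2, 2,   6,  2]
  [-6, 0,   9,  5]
x^4 - 11*x^3 + 42*x^2 - 68*x + 40

Expanding det(x·I − A) (e.g. by cofactor expansion or by noting that A is similar to its Jordan form J, which has the same characteristic polynomial as A) gives
  χ_A(x) = x^4 - 11*x^3 + 42*x^2 - 68*x + 40
which factors as (x - 5)*(x - 2)^3. The eigenvalues (with algebraic multiplicities) are λ = 2 with multiplicity 3, λ = 5 with multiplicity 1.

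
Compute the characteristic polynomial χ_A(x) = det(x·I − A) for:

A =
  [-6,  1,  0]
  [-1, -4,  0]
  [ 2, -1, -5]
x^3 + 15*x^2 + 75*x + 125

Expanding det(x·I − A) (e.g. by cofactor expansion or by noting that A is similar to its Jordan form J, which has the same characteristic polynomial as A) gives
  χ_A(x) = x^3 + 15*x^2 + 75*x + 125
which factors as (x + 5)^3. The eigenvalues (with algebraic multiplicities) are λ = -5 with multiplicity 3.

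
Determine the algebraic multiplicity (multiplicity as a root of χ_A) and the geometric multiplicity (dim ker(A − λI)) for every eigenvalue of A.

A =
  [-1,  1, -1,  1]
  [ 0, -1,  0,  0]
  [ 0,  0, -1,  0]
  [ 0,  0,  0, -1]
λ = -1: alg = 4, geom = 3

Step 1 — factor the characteristic polynomial to read off the algebraic multiplicities:
  χ_A(x) = (x + 1)^4

Step 2 — compute geometric multiplicities via the rank-nullity identity g(λ) = n − rank(A − λI):
  rank(A − (-1)·I) = 1, so dim ker(A − (-1)·I) = n − 1 = 3

Summary:
  λ = -1: algebraic multiplicity = 4, geometric multiplicity = 3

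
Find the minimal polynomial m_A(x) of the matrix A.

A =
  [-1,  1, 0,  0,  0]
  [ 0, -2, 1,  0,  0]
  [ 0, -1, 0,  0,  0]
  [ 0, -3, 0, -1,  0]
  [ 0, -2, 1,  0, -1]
x^3 + 3*x^2 + 3*x + 1

The characteristic polynomial is χ_A(x) = (x + 1)^5, so the eigenvalues are known. The minimal polynomial is
  m_A(x) = Π_λ (x − λ)^{k_λ}
where k_λ is the size of the *largest* Jordan block for λ (equivalently, the smallest k with (A − λI)^k v = 0 for every generalised eigenvector v of λ).

  λ = -1: largest Jordan block has size 3, contributing (x + 1)^3

So m_A(x) = (x + 1)^3 = x^3 + 3*x^2 + 3*x + 1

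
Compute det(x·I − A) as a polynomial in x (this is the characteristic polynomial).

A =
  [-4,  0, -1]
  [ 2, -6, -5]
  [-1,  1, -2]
x^3 + 12*x^2 + 48*x + 64

Expanding det(x·I − A) (e.g. by cofactor expansion or by noting that A is similar to its Jordan form J, which has the same characteristic polynomial as A) gives
  χ_A(x) = x^3 + 12*x^2 + 48*x + 64
which factors as (x + 4)^3. The eigenvalues (with algebraic multiplicities) are λ = -4 with multiplicity 3.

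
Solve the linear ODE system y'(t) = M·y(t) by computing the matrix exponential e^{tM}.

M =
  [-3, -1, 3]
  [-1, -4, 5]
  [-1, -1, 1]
e^{tM} =
  [-t^2*exp(-2*t)/2 - t*exp(-2*t) + exp(-2*t), -t*exp(-2*t), t^2*exp(-2*t)/2 + 3*t*exp(-2*t)]
  [-t^2*exp(-2*t) - t*exp(-2*t), -2*t*exp(-2*t) + exp(-2*t), t^2*exp(-2*t) + 5*t*exp(-2*t)]
  [-t^2*exp(-2*t)/2 - t*exp(-2*t), -t*exp(-2*t), t^2*exp(-2*t)/2 + 3*t*exp(-2*t) + exp(-2*t)]

Strategy: write M = P · J · P⁻¹ where J is a Jordan canonical form, so e^{tM} = P · e^{tJ} · P⁻¹, and e^{tJ} can be computed block-by-block.

M has Jordan form
J =
  [-2,  1,  0]
  [ 0, -2,  1]
  [ 0,  0, -2]
(up to reordering of blocks).

Per-block formulas:
  For a 3×3 Jordan block J_3(-2): exp(t · J_3(-2)) = e^(-2t)·(I + t·N + (t^2/2)·N^2), where N is the 3×3 nilpotent shift.

After assembling e^{tJ} and conjugating by P, we get:

e^{tM} =
  [-t^2*exp(-2*t)/2 - t*exp(-2*t) + exp(-2*t), -t*exp(-2*t), t^2*exp(-2*t)/2 + 3*t*exp(-2*t)]
  [-t^2*exp(-2*t) - t*exp(-2*t), -2*t*exp(-2*t) + exp(-2*t), t^2*exp(-2*t) + 5*t*exp(-2*t)]
  [-t^2*exp(-2*t)/2 - t*exp(-2*t), -t*exp(-2*t), t^2*exp(-2*t)/2 + 3*t*exp(-2*t) + exp(-2*t)]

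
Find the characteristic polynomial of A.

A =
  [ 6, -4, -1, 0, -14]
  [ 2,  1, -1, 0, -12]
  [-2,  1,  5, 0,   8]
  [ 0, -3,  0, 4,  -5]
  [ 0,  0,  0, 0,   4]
x^5 - 20*x^4 + 160*x^3 - 640*x^2 + 1280*x - 1024

Expanding det(x·I − A) (e.g. by cofactor expansion or by noting that A is similar to its Jordan form J, which has the same characteristic polynomial as A) gives
  χ_A(x) = x^5 - 20*x^4 + 160*x^3 - 640*x^2 + 1280*x - 1024
which factors as (x - 4)^5. The eigenvalues (with algebraic multiplicities) are λ = 4 with multiplicity 5.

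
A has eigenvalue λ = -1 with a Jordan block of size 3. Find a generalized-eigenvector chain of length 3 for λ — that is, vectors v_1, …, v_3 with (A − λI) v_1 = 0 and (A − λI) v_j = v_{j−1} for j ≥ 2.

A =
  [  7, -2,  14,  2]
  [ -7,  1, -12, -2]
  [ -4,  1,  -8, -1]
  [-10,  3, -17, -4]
A Jordan chain for λ = -1 of length 3:
v_1 = (2, -2, -1, -3)ᵀ
v_2 = (8, -7, -4, -10)ᵀ
v_3 = (1, 0, 0, 0)ᵀ

Let N = A − (-1)·I. We want v_3 with N^3 v_3 = 0 but N^2 v_3 ≠ 0; then v_{j-1} := N · v_j for j = 3, …, 2.

Pick v_3 = (1, 0, 0, 0)ᵀ.
Then v_2 = N · v_3 = (8, -7, -4, -10)ᵀ.
Then v_1 = N · v_2 = (2, -2, -1, -3)ᵀ.

Sanity check: (A − (-1)·I) v_1 = (0, 0, 0, 0)ᵀ = 0. ✓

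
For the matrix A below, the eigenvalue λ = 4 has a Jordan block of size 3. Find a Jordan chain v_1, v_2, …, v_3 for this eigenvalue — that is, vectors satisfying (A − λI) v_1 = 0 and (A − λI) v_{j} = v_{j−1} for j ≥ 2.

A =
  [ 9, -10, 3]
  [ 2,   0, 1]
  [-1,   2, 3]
A Jordan chain for λ = 4 of length 3:
v_1 = (2, 1, 0)ᵀ
v_2 = (5, 2, -1)ᵀ
v_3 = (1, 0, 0)ᵀ

Let N = A − (4)·I. We want v_3 with N^3 v_3 = 0 but N^2 v_3 ≠ 0; then v_{j-1} := N · v_j for j = 3, …, 2.

Pick v_3 = (1, 0, 0)ᵀ.
Then v_2 = N · v_3 = (5, 2, -1)ᵀ.
Then v_1 = N · v_2 = (2, 1, 0)ᵀ.

Sanity check: (A − (4)·I) v_1 = (0, 0, 0)ᵀ = 0. ✓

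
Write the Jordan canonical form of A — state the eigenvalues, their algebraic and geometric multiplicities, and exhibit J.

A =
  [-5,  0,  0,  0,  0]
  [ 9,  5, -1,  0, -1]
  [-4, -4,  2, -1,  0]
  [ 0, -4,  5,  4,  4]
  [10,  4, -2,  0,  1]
J_1(-5) ⊕ J_3(3) ⊕ J_1(3)

The characteristic polynomial is
  det(x·I − A) = x^5 - 7*x^4 - 6*x^3 + 162*x^2 - 459*x + 405 = (x - 3)^4*(x + 5)

Eigenvalues and multiplicities (the geometric multiplicity of λ is n − rank(A − λI), which equals the number of Jordan blocks for λ):
  λ = -5: algebraic multiplicity = 1, geometric multiplicity = 1
  λ = 3: algebraic multiplicity = 4, geometric multiplicity = 2

Determining the block sizes for each eigenvalue:
  λ = -5: one block (gm = 1), so the single block has size am = 1 → block sizes [1]
  λ = 3: with am = 4 and gm = 2, the partition is not yet determined (e.g. several partitions of 4 into 2 parts exist). Let N = A − (3)·I. Computing rank(N^1) = 3, rank(N^2) = 2, rank(N^3) = 1; the number of blocks of size ≥ j is rank(N^{j−1}) − rank(N^j), giving [2, 1, 1]. So we have 1 block(s) of size 3, 1 block(s) of size 1 → block sizes [3, 1]

Assembling the blocks gives a Jordan form
J =
  [-5, 0, 0, 0, 0]
  [ 0, 3, 1, 0, 0]
  [ 0, 0, 3, 1, 0]
  [ 0, 0, 0, 3, 0]
  [ 0, 0, 0, 0, 3]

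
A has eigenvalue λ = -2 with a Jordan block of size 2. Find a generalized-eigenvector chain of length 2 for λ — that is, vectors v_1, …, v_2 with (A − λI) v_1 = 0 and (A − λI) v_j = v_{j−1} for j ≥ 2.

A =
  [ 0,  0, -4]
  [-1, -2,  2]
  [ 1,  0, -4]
A Jordan chain for λ = -2 of length 2:
v_1 = (2, -1, 1)ᵀ
v_2 = (1, 0, 0)ᵀ

Let N = A − (-2)·I. We want v_2 with N^2 v_2 = 0 but N^1 v_2 ≠ 0; then v_{j-1} := N · v_j for j = 2, …, 2.

Pick v_2 = (1, 0, 0)ᵀ.
Then v_1 = N · v_2 = (2, -1, 1)ᵀ.

Sanity check: (A − (-2)·I) v_1 = (0, 0, 0)ᵀ = 0. ✓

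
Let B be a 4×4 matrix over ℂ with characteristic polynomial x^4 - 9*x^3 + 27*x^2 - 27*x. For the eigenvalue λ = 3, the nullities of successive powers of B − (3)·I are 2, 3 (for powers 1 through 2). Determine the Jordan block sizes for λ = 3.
Block sizes for λ = 3: [2, 1]

From the dimensions of kernels of powers, the number of Jordan blocks of size at least j is d_j − d_{j−1} where d_j = dim ker(N^j) (with d_0 = 0). Computing the differences gives [2, 1].
The number of blocks of size exactly k is (#blocks of size ≥ k) − (#blocks of size ≥ k + 1), so the partition is: 1 block(s) of size 1, 1 block(s) of size 2.
In nonincreasing order the block sizes are [2, 1].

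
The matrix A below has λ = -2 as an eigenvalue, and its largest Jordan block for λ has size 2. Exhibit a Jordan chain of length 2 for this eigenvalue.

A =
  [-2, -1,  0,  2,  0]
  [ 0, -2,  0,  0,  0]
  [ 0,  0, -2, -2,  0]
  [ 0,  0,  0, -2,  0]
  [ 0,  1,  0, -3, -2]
A Jordan chain for λ = -2 of length 2:
v_1 = (-1, 0, 0, 0, 1)ᵀ
v_2 = (0, 1, 0, 0, 0)ᵀ

Let N = A − (-2)·I. We want v_2 with N^2 v_2 = 0 but N^1 v_2 ≠ 0; then v_{j-1} := N · v_j for j = 2, …, 2.

Pick v_2 = (0, 1, 0, 0, 0)ᵀ.
Then v_1 = N · v_2 = (-1, 0, 0, 0, 1)ᵀ.

Sanity check: (A − (-2)·I) v_1 = (0, 0, 0, 0, 0)ᵀ = 0. ✓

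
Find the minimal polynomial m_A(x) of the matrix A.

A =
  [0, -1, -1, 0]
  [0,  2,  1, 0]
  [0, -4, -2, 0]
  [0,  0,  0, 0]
x^3

The characteristic polynomial is χ_A(x) = x^4, so the eigenvalues are known. The minimal polynomial is
  m_A(x) = Π_λ (x − λ)^{k_λ}
where k_λ is the size of the *largest* Jordan block for λ (equivalently, the smallest k with (A − λI)^k v = 0 for every generalised eigenvector v of λ).

  λ = 0: largest Jordan block has size 3, contributing (x − 0)^3

So m_A(x) = x^3 = x^3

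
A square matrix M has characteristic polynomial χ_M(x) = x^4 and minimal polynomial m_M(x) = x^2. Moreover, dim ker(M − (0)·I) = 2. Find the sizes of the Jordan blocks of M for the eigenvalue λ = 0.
Block sizes for λ = 0: [2, 2]

Step 1 — from the characteristic polynomial, algebraic multiplicity of λ = 0 is 4. From dim ker(M − (0)·I) = 2, there are exactly 2 Jordan blocks for λ = 0.
Step 2 — from the minimal polynomial, the factor (x − 0)^2 tells us the largest block for λ = 0 has size 2.
Step 3 — with total size 4, 2 blocks, and largest block 2, the block sizes (in nonincreasing order) are [2, 2].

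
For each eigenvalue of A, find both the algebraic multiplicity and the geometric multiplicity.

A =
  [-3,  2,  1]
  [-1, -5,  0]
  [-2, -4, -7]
λ = -5: alg = 3, geom = 1

Step 1 — factor the characteristic polynomial to read off the algebraic multiplicities:
  χ_A(x) = (x + 5)^3

Step 2 — compute geometric multiplicities via the rank-nullity identity g(λ) = n − rank(A − λI):
  rank(A − (-5)·I) = 2, so dim ker(A − (-5)·I) = n − 2 = 1

Summary:
  λ = -5: algebraic multiplicity = 3, geometric multiplicity = 1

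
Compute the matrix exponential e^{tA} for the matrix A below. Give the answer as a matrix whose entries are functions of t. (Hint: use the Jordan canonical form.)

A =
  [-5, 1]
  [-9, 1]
e^{tA} =
  [-3*t*exp(-2*t) + exp(-2*t), t*exp(-2*t)]
  [-9*t*exp(-2*t), 3*t*exp(-2*t) + exp(-2*t)]

Strategy: write A = P · J · P⁻¹ where J is a Jordan canonical form, so e^{tA} = P · e^{tJ} · P⁻¹, and e^{tJ} can be computed block-by-block.

A has Jordan form
J =
  [-2,  1]
  [ 0, -2]
(up to reordering of blocks).

Per-block formulas:
  For a 2×2 Jordan block J_2(-2): exp(t · J_2(-2)) = e^(-2t)·(I + t·N), where N is the 2×2 nilpotent shift.

After assembling e^{tJ} and conjugating by P, we get:

e^{tA} =
  [-3*t*exp(-2*t) + exp(-2*t), t*exp(-2*t)]
  [-9*t*exp(-2*t), 3*t*exp(-2*t) + exp(-2*t)]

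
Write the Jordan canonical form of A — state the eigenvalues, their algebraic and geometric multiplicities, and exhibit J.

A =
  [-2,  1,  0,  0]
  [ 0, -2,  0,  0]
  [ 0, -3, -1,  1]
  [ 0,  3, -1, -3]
J_2(-2) ⊕ J_2(-2)

The characteristic polynomial is
  det(x·I − A) = x^4 + 8*x^3 + 24*x^2 + 32*x + 16 = (x + 2)^4

Eigenvalues and multiplicities (the geometric multiplicity of λ is n − rank(A − λI), which equals the number of Jordan blocks for λ):
  λ = -2: algebraic multiplicity = 4, geometric multiplicity = 2

Determining the block sizes for each eigenvalue:
  λ = -2: with am = 4 and gm = 2, the partition is not yet determined (e.g. several partitions of 4 into 2 parts exist). Let N = A − (-2)·I. Computing rank(N^1) = 2, rank(N^2) = 0; the number of blocks of size ≥ j is rank(N^{j−1}) − rank(N^j), giving [2, 2]. So we have 2 block(s) of size 2 → block sizes [2, 2]

Assembling the blocks gives a Jordan form
J =
  [-2,  1,  0,  0]
  [ 0, -2,  0,  0]
  [ 0,  0, -2,  1]
  [ 0,  0,  0, -2]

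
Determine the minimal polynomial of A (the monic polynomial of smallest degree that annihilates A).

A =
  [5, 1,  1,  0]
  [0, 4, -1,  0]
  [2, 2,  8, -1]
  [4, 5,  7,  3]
x^3 - 15*x^2 + 75*x - 125

The characteristic polynomial is χ_A(x) = (x - 5)^4, so the eigenvalues are known. The minimal polynomial is
  m_A(x) = Π_λ (x − λ)^{k_λ}
where k_λ is the size of the *largest* Jordan block for λ (equivalently, the smallest k with (A − λI)^k v = 0 for every generalised eigenvector v of λ).

  λ = 5: largest Jordan block has size 3, contributing (x − 5)^3

So m_A(x) = (x - 5)^3 = x^3 - 15*x^2 + 75*x - 125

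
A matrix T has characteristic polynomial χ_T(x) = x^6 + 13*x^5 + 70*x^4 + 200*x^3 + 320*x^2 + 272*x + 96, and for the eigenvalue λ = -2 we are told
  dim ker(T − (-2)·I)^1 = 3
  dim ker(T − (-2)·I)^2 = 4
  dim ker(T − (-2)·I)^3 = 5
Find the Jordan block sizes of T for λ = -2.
Block sizes for λ = -2: [3, 1, 1]

From the dimensions of kernels of powers, the number of Jordan blocks of size at least j is d_j − d_{j−1} where d_j = dim ker(N^j) (with d_0 = 0). Computing the differences gives [3, 1, 1].
The number of blocks of size exactly k is (#blocks of size ≥ k) − (#blocks of size ≥ k + 1), so the partition is: 2 block(s) of size 1, 1 block(s) of size 3.
In nonincreasing order the block sizes are [3, 1, 1].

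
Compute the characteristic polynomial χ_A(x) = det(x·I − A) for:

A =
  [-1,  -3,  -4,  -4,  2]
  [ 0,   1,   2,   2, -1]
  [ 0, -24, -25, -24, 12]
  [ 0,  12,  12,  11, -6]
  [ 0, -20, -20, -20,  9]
x^5 + 5*x^4 + 10*x^3 + 10*x^2 + 5*x + 1

Expanding det(x·I − A) (e.g. by cofactor expansion or by noting that A is similar to its Jordan form J, which has the same characteristic polynomial as A) gives
  χ_A(x) = x^5 + 5*x^4 + 10*x^3 + 10*x^2 + 5*x + 1
which factors as (x + 1)^5. The eigenvalues (with algebraic multiplicities) are λ = -1 with multiplicity 5.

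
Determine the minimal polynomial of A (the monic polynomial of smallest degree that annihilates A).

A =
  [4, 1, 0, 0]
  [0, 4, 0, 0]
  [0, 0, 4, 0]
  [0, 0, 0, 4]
x^2 - 8*x + 16

The characteristic polynomial is χ_A(x) = (x - 4)^4, so the eigenvalues are known. The minimal polynomial is
  m_A(x) = Π_λ (x − λ)^{k_λ}
where k_λ is the size of the *largest* Jordan block for λ (equivalently, the smallest k with (A − λI)^k v = 0 for every generalised eigenvector v of λ).

  λ = 4: largest Jordan block has size 2, contributing (x − 4)^2

So m_A(x) = (x - 4)^2 = x^2 - 8*x + 16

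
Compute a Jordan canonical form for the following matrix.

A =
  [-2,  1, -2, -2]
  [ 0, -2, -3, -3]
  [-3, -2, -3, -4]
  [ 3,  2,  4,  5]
J_2(-2) ⊕ J_2(1)

The characteristic polynomial is
  det(x·I − A) = x^4 + 2*x^3 - 3*x^2 - 4*x + 4 = (x - 1)^2*(x + 2)^2

Eigenvalues and multiplicities (the geometric multiplicity of λ is n − rank(A − λI), which equals the number of Jordan blocks for λ):
  λ = -2: algebraic multiplicity = 2, geometric multiplicity = 1
  λ = 1: algebraic multiplicity = 2, geometric multiplicity = 1

Determining the block sizes for each eigenvalue:
  λ = -2: one block (gm = 1), so the single block has size am = 2 → block sizes [2]
  λ = 1: one block (gm = 1), so the single block has size am = 2 → block sizes [2]

Assembling the blocks gives a Jordan form
J =
  [-2,  1, 0, 0]
  [ 0, -2, 0, 0]
  [ 0,  0, 1, 1]
  [ 0,  0, 0, 1]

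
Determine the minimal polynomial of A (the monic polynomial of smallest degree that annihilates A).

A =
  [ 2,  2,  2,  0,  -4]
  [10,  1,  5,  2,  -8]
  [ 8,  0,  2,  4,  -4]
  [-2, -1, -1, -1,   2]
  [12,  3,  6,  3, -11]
x^4 + 5*x^3 + 9*x^2 + 7*x + 2

The characteristic polynomial is χ_A(x) = (x + 1)^3*(x + 2)^2, so the eigenvalues are known. The minimal polynomial is
  m_A(x) = Π_λ (x − λ)^{k_λ}
where k_λ is the size of the *largest* Jordan block for λ (equivalently, the smallest k with (A − λI)^k v = 0 for every generalised eigenvector v of λ).

  λ = -2: largest Jordan block has size 1, contributing (x + 2)
  λ = -1: largest Jordan block has size 3, contributing (x + 1)^3

So m_A(x) = (x + 1)^3*(x + 2) = x^4 + 5*x^3 + 9*x^2 + 7*x + 2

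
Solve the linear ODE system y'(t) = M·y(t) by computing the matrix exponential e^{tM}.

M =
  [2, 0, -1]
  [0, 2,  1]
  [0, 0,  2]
e^{tM} =
  [exp(2*t), 0, -t*exp(2*t)]
  [0, exp(2*t), t*exp(2*t)]
  [0, 0, exp(2*t)]

Strategy: write M = P · J · P⁻¹ where J is a Jordan canonical form, so e^{tM} = P · e^{tJ} · P⁻¹, and e^{tJ} can be computed block-by-block.

M has Jordan form
J =
  [2, 1, 0]
  [0, 2, 0]
  [0, 0, 2]
(up to reordering of blocks).

Per-block formulas:
  For a 1×1 block at λ = 2: exp(t · [2]) = [e^(2t)].
  For a 2×2 Jordan block J_2(2): exp(t · J_2(2)) = e^(2t)·(I + t·N), where N is the 2×2 nilpotent shift.

After assembling e^{tJ} and conjugating by P, we get:

e^{tM} =
  [exp(2*t), 0, -t*exp(2*t)]
  [0, exp(2*t), t*exp(2*t)]
  [0, 0, exp(2*t)]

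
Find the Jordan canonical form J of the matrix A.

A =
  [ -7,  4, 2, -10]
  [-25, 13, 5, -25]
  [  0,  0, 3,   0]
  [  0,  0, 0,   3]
J_2(3) ⊕ J_1(3) ⊕ J_1(3)

The characteristic polynomial is
  det(x·I − A) = x^4 - 12*x^3 + 54*x^2 - 108*x + 81 = (x - 3)^4

Eigenvalues and multiplicities (the geometric multiplicity of λ is n − rank(A − λI), which equals the number of Jordan blocks for λ):
  λ = 3: algebraic multiplicity = 4, geometric multiplicity = 3

Determining the block sizes for each eigenvalue:
  λ = 3: 3 blocks summing to 4 forces exactly one block of size 2 and the rest size 1 → block sizes [2, 1, 1]

Assembling the blocks gives a Jordan form
J =
  [3, 1, 0, 0]
  [0, 3, 0, 0]
  [0, 0, 3, 0]
  [0, 0, 0, 3]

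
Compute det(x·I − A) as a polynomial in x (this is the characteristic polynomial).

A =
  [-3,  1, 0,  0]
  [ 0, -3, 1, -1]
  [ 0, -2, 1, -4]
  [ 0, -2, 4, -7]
x^4 + 12*x^3 + 54*x^2 + 108*x + 81

Expanding det(x·I − A) (e.g. by cofactor expansion or by noting that A is similar to its Jordan form J, which has the same characteristic polynomial as A) gives
  χ_A(x) = x^4 + 12*x^3 + 54*x^2 + 108*x + 81
which factors as (x + 3)^4. The eigenvalues (with algebraic multiplicities) are λ = -3 with multiplicity 4.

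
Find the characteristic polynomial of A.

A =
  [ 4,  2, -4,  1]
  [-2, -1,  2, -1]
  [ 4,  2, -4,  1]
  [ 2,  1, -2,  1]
x^4

Expanding det(x·I − A) (e.g. by cofactor expansion or by noting that A is similar to its Jordan form J, which has the same characteristic polynomial as A) gives
  χ_A(x) = x^4
which factors as x^4. The eigenvalues (with algebraic multiplicities) are λ = 0 with multiplicity 4.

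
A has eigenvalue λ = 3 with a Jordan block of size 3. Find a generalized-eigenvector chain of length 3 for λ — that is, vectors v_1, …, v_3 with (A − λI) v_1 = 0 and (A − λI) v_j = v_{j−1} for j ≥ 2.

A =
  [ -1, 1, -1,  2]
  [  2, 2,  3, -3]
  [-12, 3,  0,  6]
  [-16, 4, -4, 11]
A Jordan chain for λ = 3 of length 3:
v_1 = (-2, 2, -6, -8)ᵀ
v_2 = (-4, 2, -12, -16)ᵀ
v_3 = (1, 0, 0, 0)ᵀ

Let N = A − (3)·I. We want v_3 with N^3 v_3 = 0 but N^2 v_3 ≠ 0; then v_{j-1} := N · v_j for j = 3, …, 2.

Pick v_3 = (1, 0, 0, 0)ᵀ.
Then v_2 = N · v_3 = (-4, 2, -12, -16)ᵀ.
Then v_1 = N · v_2 = (-2, 2, -6, -8)ᵀ.

Sanity check: (A − (3)·I) v_1 = (0, 0, 0, 0)ᵀ = 0. ✓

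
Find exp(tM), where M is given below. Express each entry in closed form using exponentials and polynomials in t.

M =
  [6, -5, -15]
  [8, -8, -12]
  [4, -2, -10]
e^{tM} =
  [10*t*exp(-4*t) + exp(-4*t), -5*t*exp(-4*t), -15*t*exp(-4*t)]
  [8*t*exp(-4*t), -4*t*exp(-4*t) + exp(-4*t), -12*t*exp(-4*t)]
  [4*t*exp(-4*t), -2*t*exp(-4*t), -6*t*exp(-4*t) + exp(-4*t)]

Strategy: write M = P · J · P⁻¹ where J is a Jordan canonical form, so e^{tM} = P · e^{tJ} · P⁻¹, and e^{tJ} can be computed block-by-block.

M has Jordan form
J =
  [-4,  1,  0]
  [ 0, -4,  0]
  [ 0,  0, -4]
(up to reordering of blocks).

Per-block formulas:
  For a 2×2 Jordan block J_2(-4): exp(t · J_2(-4)) = e^(-4t)·(I + t·N), where N is the 2×2 nilpotent shift.
  For a 1×1 block at λ = -4: exp(t · [-4]) = [e^(-4t)].

After assembling e^{tJ} and conjugating by P, we get:

e^{tM} =
  [10*t*exp(-4*t) + exp(-4*t), -5*t*exp(-4*t), -15*t*exp(-4*t)]
  [8*t*exp(-4*t), -4*t*exp(-4*t) + exp(-4*t), -12*t*exp(-4*t)]
  [4*t*exp(-4*t), -2*t*exp(-4*t), -6*t*exp(-4*t) + exp(-4*t)]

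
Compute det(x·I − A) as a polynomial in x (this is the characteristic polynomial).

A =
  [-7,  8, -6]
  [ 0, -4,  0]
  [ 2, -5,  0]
x^3 + 11*x^2 + 40*x + 48

Expanding det(x·I − A) (e.g. by cofactor expansion or by noting that A is similar to its Jordan form J, which has the same characteristic polynomial as A) gives
  χ_A(x) = x^3 + 11*x^2 + 40*x + 48
which factors as (x + 3)*(x + 4)^2. The eigenvalues (with algebraic multiplicities) are λ = -4 with multiplicity 2, λ = -3 with multiplicity 1.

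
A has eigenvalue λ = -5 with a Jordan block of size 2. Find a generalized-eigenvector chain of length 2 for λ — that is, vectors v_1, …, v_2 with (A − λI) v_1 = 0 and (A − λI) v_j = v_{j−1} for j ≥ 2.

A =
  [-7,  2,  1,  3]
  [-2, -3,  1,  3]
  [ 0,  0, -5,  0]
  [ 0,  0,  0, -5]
A Jordan chain for λ = -5 of length 2:
v_1 = (-2, -2, 0, 0)ᵀ
v_2 = (1, 0, 0, 0)ᵀ

Let N = A − (-5)·I. We want v_2 with N^2 v_2 = 0 but N^1 v_2 ≠ 0; then v_{j-1} := N · v_j for j = 2, …, 2.

Pick v_2 = (1, 0, 0, 0)ᵀ.
Then v_1 = N · v_2 = (-2, -2, 0, 0)ᵀ.

Sanity check: (A − (-5)·I) v_1 = (0, 0, 0, 0)ᵀ = 0. ✓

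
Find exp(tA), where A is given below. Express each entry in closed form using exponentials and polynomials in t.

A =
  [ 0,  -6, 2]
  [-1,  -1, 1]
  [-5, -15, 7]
e^{tA} =
  [-2*t*exp(2*t) + exp(2*t), -6*t*exp(2*t), 2*t*exp(2*t)]
  [-t*exp(2*t), -3*t*exp(2*t) + exp(2*t), t*exp(2*t)]
  [-5*t*exp(2*t), -15*t*exp(2*t), 5*t*exp(2*t) + exp(2*t)]

Strategy: write A = P · J · P⁻¹ where J is a Jordan canonical form, so e^{tA} = P · e^{tJ} · P⁻¹, and e^{tJ} can be computed block-by-block.

A has Jordan form
J =
  [2, 1, 0]
  [0, 2, 0]
  [0, 0, 2]
(up to reordering of blocks).

Per-block formulas:
  For a 1×1 block at λ = 2: exp(t · [2]) = [e^(2t)].
  For a 2×2 Jordan block J_2(2): exp(t · J_2(2)) = e^(2t)·(I + t·N), where N is the 2×2 nilpotent shift.

After assembling e^{tJ} and conjugating by P, we get:

e^{tA} =
  [-2*t*exp(2*t) + exp(2*t), -6*t*exp(2*t), 2*t*exp(2*t)]
  [-t*exp(2*t), -3*t*exp(2*t) + exp(2*t), t*exp(2*t)]
  [-5*t*exp(2*t), -15*t*exp(2*t), 5*t*exp(2*t) + exp(2*t)]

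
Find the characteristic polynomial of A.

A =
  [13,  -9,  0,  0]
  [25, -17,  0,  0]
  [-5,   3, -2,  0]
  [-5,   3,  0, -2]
x^4 + 8*x^3 + 24*x^2 + 32*x + 16

Expanding det(x·I − A) (e.g. by cofactor expansion or by noting that A is similar to its Jordan form J, which has the same characteristic polynomial as A) gives
  χ_A(x) = x^4 + 8*x^3 + 24*x^2 + 32*x + 16
which factors as (x + 2)^4. The eigenvalues (with algebraic multiplicities) are λ = -2 with multiplicity 4.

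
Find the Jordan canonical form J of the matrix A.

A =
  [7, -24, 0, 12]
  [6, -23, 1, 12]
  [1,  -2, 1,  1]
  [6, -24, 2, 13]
J_1(-5) ⊕ J_3(1)

The characteristic polynomial is
  det(x·I − A) = x^4 + 2*x^3 - 12*x^2 + 14*x - 5 = (x - 1)^3*(x + 5)

Eigenvalues and multiplicities (the geometric multiplicity of λ is n − rank(A − λI), which equals the number of Jordan blocks for λ):
  λ = -5: algebraic multiplicity = 1, geometric multiplicity = 1
  λ = 1: algebraic multiplicity = 3, geometric multiplicity = 1

Determining the block sizes for each eigenvalue:
  λ = -5: one block (gm = 1), so the single block has size am = 1 → block sizes [1]
  λ = 1: one block (gm = 1), so the single block has size am = 3 → block sizes [3]

Assembling the blocks gives a Jordan form
J =
  [-5, 0, 0, 0]
  [ 0, 1, 1, 0]
  [ 0, 0, 1, 1]
  [ 0, 0, 0, 1]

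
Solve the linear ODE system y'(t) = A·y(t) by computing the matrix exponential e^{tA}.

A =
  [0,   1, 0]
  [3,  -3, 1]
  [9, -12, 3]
e^{tA} =
  [3*t^2/2 + 1, -3*t^2/2 + t, t^2/2]
  [3*t, 1 - 3*t, t]
  [-9*t^2/2 + 9*t, 9*t^2/2 - 12*t, -3*t^2/2 + 3*t + 1]

Strategy: write A = P · J · P⁻¹ where J is a Jordan canonical form, so e^{tA} = P · e^{tJ} · P⁻¹, and e^{tJ} can be computed block-by-block.

A has Jordan form
J =
  [0, 1, 0]
  [0, 0, 1]
  [0, 0, 0]
(up to reordering of blocks).

Per-block formulas:
  For a 3×3 Jordan block J_3(0): exp(t · J_3(0)) = e^(0t)·(I + t·N + (t^2/2)·N^2), where N is the 3×3 nilpotent shift.

After assembling e^{tJ} and conjugating by P, we get:

e^{tA} =
  [3*t^2/2 + 1, -3*t^2/2 + t, t^2/2]
  [3*t, 1 - 3*t, t]
  [-9*t^2/2 + 9*t, 9*t^2/2 - 12*t, -3*t^2/2 + 3*t + 1]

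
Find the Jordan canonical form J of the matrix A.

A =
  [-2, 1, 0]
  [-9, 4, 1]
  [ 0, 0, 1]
J_3(1)

The characteristic polynomial is
  det(x·I − A) = x^3 - 3*x^2 + 3*x - 1 = (x - 1)^3

Eigenvalues and multiplicities (the geometric multiplicity of λ is n − rank(A − λI), which equals the number of Jordan blocks for λ):
  λ = 1: algebraic multiplicity = 3, geometric multiplicity = 1

Determining the block sizes for each eigenvalue:
  λ = 1: one block (gm = 1), so the single block has size am = 3 → block sizes [3]

Assembling the blocks gives a Jordan form
J =
  [1, 1, 0]
  [0, 1, 1]
  [0, 0, 1]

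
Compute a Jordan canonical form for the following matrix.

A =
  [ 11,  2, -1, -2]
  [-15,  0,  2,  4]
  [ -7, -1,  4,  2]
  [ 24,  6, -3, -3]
J_3(3) ⊕ J_1(3)

The characteristic polynomial is
  det(x·I − A) = x^4 - 12*x^3 + 54*x^2 - 108*x + 81 = (x - 3)^4

Eigenvalues and multiplicities (the geometric multiplicity of λ is n − rank(A − λI), which equals the number of Jordan blocks for λ):
  λ = 3: algebraic multiplicity = 4, geometric multiplicity = 2

Determining the block sizes for each eigenvalue:
  λ = 3: with am = 4 and gm = 2, the partition is not yet determined (e.g. several partitions of 4 into 2 parts exist). Let N = A − (3)·I. Computing rank(N^1) = 2, rank(N^2) = 1, rank(N^3) = 0; the number of blocks of size ≥ j is rank(N^{j−1}) − rank(N^j), giving [2, 1, 1]. So we have 1 block(s) of size 3, 1 block(s) of size 1 → block sizes [3, 1]

Assembling the blocks gives a Jordan form
J =
  [3, 1, 0, 0]
  [0, 3, 1, 0]
  [0, 0, 3, 0]
  [0, 0, 0, 3]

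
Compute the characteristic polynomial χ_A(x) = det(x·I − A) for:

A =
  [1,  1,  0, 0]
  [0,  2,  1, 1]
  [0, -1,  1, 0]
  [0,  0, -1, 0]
x^4 - 4*x^3 + 6*x^2 - 4*x + 1

Expanding det(x·I − A) (e.g. by cofactor expansion or by noting that A is similar to its Jordan form J, which has the same characteristic polynomial as A) gives
  χ_A(x) = x^4 - 4*x^3 + 6*x^2 - 4*x + 1
which factors as (x - 1)^4. The eigenvalues (with algebraic multiplicities) are λ = 1 with multiplicity 4.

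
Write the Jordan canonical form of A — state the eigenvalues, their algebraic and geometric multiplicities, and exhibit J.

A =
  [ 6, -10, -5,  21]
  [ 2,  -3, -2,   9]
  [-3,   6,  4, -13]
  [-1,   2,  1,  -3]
J_3(1) ⊕ J_1(1)

The characteristic polynomial is
  det(x·I − A) = x^4 - 4*x^3 + 6*x^2 - 4*x + 1 = (x - 1)^4

Eigenvalues and multiplicities (the geometric multiplicity of λ is n − rank(A − λI), which equals the number of Jordan blocks for λ):
  λ = 1: algebraic multiplicity = 4, geometric multiplicity = 2

Determining the block sizes for each eigenvalue:
  λ = 1: with am = 4 and gm = 2, the partition is not yet determined (e.g. several partitions of 4 into 2 parts exist). Let N = A − (1)·I. Computing rank(N^1) = 2, rank(N^2) = 1, rank(N^3) = 0; the number of blocks of size ≥ j is rank(N^{j−1}) − rank(N^j), giving [2, 1, 1]. So we have 1 block(s) of size 3, 1 block(s) of size 1 → block sizes [3, 1]

Assembling the blocks gives a Jordan form
J =
  [1, 1, 0, 0]
  [0, 1, 1, 0]
  [0, 0, 1, 0]
  [0, 0, 0, 1]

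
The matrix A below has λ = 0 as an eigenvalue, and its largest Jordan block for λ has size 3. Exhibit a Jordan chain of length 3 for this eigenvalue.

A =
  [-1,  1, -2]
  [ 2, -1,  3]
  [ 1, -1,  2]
A Jordan chain for λ = 0 of length 3:
v_1 = (1, -1, -1)ᵀ
v_2 = (-1, 2, 1)ᵀ
v_3 = (1, 0, 0)ᵀ

Let N = A − (0)·I. We want v_3 with N^3 v_3 = 0 but N^2 v_3 ≠ 0; then v_{j-1} := N · v_j for j = 3, …, 2.

Pick v_3 = (1, 0, 0)ᵀ.
Then v_2 = N · v_3 = (-1, 2, 1)ᵀ.
Then v_1 = N · v_2 = (1, -1, -1)ᵀ.

Sanity check: (A − (0)·I) v_1 = (0, 0, 0)ᵀ = 0. ✓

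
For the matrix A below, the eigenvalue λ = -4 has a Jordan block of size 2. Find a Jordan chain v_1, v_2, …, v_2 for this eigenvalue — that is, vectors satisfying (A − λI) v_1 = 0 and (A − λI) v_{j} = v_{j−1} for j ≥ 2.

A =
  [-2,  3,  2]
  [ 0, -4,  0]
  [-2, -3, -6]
A Jordan chain for λ = -4 of length 2:
v_1 = (2, 0, -2)ᵀ
v_2 = (1, 0, 0)ᵀ

Let N = A − (-4)·I. We want v_2 with N^2 v_2 = 0 but N^1 v_2 ≠ 0; then v_{j-1} := N · v_j for j = 2, …, 2.

Pick v_2 = (1, 0, 0)ᵀ.
Then v_1 = N · v_2 = (2, 0, -2)ᵀ.

Sanity check: (A − (-4)·I) v_1 = (0, 0, 0)ᵀ = 0. ✓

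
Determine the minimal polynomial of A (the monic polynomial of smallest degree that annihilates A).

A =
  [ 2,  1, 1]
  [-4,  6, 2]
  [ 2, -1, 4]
x^3 - 12*x^2 + 48*x - 64

The characteristic polynomial is χ_A(x) = (x - 4)^3, so the eigenvalues are known. The minimal polynomial is
  m_A(x) = Π_λ (x − λ)^{k_λ}
where k_λ is the size of the *largest* Jordan block for λ (equivalently, the smallest k with (A − λI)^k v = 0 for every generalised eigenvector v of λ).

  λ = 4: largest Jordan block has size 3, contributing (x − 4)^3

So m_A(x) = (x - 4)^3 = x^3 - 12*x^2 + 48*x - 64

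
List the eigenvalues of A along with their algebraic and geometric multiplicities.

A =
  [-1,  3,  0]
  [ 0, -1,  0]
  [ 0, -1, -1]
λ = -1: alg = 3, geom = 2

Step 1 — factor the characteristic polynomial to read off the algebraic multiplicities:
  χ_A(x) = (x + 1)^3

Step 2 — compute geometric multiplicities via the rank-nullity identity g(λ) = n − rank(A − λI):
  rank(A − (-1)·I) = 1, so dim ker(A − (-1)·I) = n − 1 = 2

Summary:
  λ = -1: algebraic multiplicity = 3, geometric multiplicity = 2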